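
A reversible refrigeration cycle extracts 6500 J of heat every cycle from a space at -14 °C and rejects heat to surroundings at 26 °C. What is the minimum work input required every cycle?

W_in ≈ 1003 J

T_H = 26 °C → 26 + 273.15 = 299.15 K.
T_C = -14 °C → -14 + 273.15 = 259.15 K.
For a reversible refrigerator, COP_R = T_C/(T_H − T_C) = 259.15/40.00 = 6.4787.
W = Q_C/COP_R = 6500/6.4787 = 1003 J.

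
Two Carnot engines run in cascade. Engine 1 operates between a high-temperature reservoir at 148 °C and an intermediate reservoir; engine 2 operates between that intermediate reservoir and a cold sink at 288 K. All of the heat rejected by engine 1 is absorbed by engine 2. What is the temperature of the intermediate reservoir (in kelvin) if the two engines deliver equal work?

T_m ≈ 355 K

T_H = 148 °C → 148 + 273.15 = 421.15 K.
For reversible stages Q_m = Q_H·(T_m/T_H). Setting W₁ = Q_H(1 − T_m/T_H) equal to W₂ = Q_m(1 − T_C/T_m) = Q_H·(T_m − T_C)/T_H gives T_H − T_m = T_m − T_C, so T_m = (T_H + T_C)/2 = (421.15 + 288.00)/2 = 355 K.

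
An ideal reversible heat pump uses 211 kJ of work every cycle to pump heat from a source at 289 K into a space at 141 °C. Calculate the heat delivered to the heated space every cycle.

T_H = 141 °C → 141 + 273.15 = 414.15 K.
The Carnot heat-pump COP is COP_HP = T_H/(T_H − T_C) = 414.15/125.15 = 3.3092.
Q_H = COP_HP · W = 3.3092 × 211 = 698 kJ.

Q_H ≈ 698 kJ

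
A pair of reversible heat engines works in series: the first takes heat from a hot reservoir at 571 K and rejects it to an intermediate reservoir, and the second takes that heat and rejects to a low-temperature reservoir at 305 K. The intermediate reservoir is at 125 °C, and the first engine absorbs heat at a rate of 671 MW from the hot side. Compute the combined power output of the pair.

Two reversible stages in series are equivalent to a single Carnot engine between T_H and T_C, so η_total = 1 − T_C/T_H = 1 − 305.00/571.00 = 0.4658.
W_total = η_total · Q_H = 0.4658 × 671 = 313 MW.

Ẇ_total ≈ 313 MW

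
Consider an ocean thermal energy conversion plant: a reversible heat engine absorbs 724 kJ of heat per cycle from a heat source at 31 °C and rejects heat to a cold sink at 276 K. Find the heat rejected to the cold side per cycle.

T_H = 31 °C → 31 + 273.15 = 304.15 K.
The Carnot efficiency is η = 1 − T_C/T_H = 1 − 276.00/304.15 = 0.0926.
For a reversible cycle Q_C/Q_H = T_C/T_H, so Q_C = 724 × 276.00/304.15 = 657 kJ.

Q_C ≈ 657 kJ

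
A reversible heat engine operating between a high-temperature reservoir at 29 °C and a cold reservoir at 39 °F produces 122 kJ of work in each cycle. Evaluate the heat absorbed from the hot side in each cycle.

T_H = 29 °C → 29 + 273.15 = 302.15 K.
T_C = 39 °F → (39 − 32) × 5/9 = 3.89 °C = 277.04 K.
The Carnot efficiency is η = 1 − T_C/T_H = 1 − 277.04/302.15 = 0.0831.
Q_H = W/η = 122/0.0831 = 1470 kJ.

Q_H ≈ 1470 kJ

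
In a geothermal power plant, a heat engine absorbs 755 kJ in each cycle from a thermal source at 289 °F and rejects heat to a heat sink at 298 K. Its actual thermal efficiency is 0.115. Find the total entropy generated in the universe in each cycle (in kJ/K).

ΔS_univ ≈ 0.427 kJ/K

T_H = 289 °F → (289 − 32) × 5/9 = 142.78 °C = 415.93 K.
W = η·Q_H = 0.115 × 755 = 86.83 kJ, so Q_C = Q_H − W = 668.2 kJ.
Reservoir entropy changes: ΔS_H = −Q_H/T_H = −755/415.93 = -1.815 kJ/K and ΔS_C = +Q_C/T_C = 668.2/298.00 = 2.242 kJ/K.
ΔS_univ = −Q_H/T_H + Q_C/T_C = 0.427 kJ/K (> 0, since η = 0.115 < η_Carnot = 0.284).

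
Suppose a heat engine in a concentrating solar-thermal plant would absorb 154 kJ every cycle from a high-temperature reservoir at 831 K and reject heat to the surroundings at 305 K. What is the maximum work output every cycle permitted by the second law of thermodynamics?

The second-law ceiling is the Carnot efficiency, η_max = 1 − T_C/T_H = 1 − 305.00/831.00 = 0.6330.
W_max = η_max · Q_H = 0.6330 × 154 = 97.5 kJ.

W_max ≈ 97.5 kJ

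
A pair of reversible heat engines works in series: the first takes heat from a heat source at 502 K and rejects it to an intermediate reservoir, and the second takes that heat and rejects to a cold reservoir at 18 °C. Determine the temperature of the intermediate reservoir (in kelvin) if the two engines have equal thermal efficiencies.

T_m ≈ 382 K

T_C = 18 °C → 18 + 273.15 = 291.15 K.
Equal efficiencies require 1 − T_m/T_H = 1 − T_C/T_m, i.e. T_m/T_H = T_C/T_m, so T_m = √(T_H·T_C) = √(502.00 × 291.15) = 382 K.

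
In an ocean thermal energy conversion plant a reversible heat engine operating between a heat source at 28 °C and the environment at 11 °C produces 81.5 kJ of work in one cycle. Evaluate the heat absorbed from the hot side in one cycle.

T_H = 28 °C → 28 + 273.15 = 301.15 K.
T_C = 11 °C → 11 + 273.15 = 284.15 K.
The Carnot efficiency is η = 1 − T_C/T_H = 1 − 284.15/301.15 = 0.0565.
Q_H = W/η = 81.5/0.0565 = 1440 kJ.

Q_H ≈ 1440 kJ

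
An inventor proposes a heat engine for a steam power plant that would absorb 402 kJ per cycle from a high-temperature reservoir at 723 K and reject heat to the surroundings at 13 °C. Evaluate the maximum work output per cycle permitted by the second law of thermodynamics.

W_max ≈ 243 kJ

T_C = 13 °C → 13 + 273.15 = 286.15 K.
By the Carnot theorem, η_max = 1 − T_C/T_H = 1 − 286.15/723.00 = 0.6042.
W_max = η_max · Q_H = 0.6042 × 402 = 243 kJ.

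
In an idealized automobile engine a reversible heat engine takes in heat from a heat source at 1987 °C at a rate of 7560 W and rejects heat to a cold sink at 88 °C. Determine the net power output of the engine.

Ẇ ≈ 6352 W

T_H = 1987 °C → 1987 + 273.15 = 2260.15 K.
T_C = 88 °C → 88 + 273.15 = 361.15 K.
Carnot efficiency: η = 1 − T_C/T_H = 1 − 361.15/2260.15 = 0.8402.
W = η·Q_H = 0.8402 × 7560 = 6352 W.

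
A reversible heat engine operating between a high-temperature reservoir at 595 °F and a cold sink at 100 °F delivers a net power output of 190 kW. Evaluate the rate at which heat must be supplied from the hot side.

T_H = 595 °F → (595 − 32) × 5/9 = 312.78 °C = 585.93 K.
T_C = 100 °F → (100 − 32) × 5/9 = 37.78 °C = 310.93 K.
Since the cycle is reversible, η = 1 − T_C/T_H = 1 − 310.93/585.93 = 0.4693.
Q_H = W/η = 190/0.4693 = 405 kW.

Q̇_H ≈ 405 kW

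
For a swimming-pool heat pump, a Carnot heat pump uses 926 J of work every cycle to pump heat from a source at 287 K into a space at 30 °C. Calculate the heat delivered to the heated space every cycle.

Q_H ≈ 17400 J

T_H = 30 °C → 30 + 273.15 = 303.15 K.
For a reversible heat pump, COP_HP = T_H/(T_H − T_C) = 303.15/16.15 = 18.7709.
Q_H = COP_HP · W = 18.7709 × 926 = 17400 J.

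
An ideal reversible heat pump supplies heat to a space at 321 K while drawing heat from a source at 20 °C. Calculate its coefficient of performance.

T_C = 20 °C → 20 + 273.15 = 293.15 K.
Reversible heating COP: COP_HP = T_H/(T_H − T_C) = 321.00/(321.00 − 293.15) = 11.5.

COP_HP ≈ 11.5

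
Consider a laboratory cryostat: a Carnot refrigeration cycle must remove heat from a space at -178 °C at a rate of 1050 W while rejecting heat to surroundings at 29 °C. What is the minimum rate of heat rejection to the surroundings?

T_H = 29 °C → 29 + 273.15 = 302.15 K.
T_C = -178 °C → -178 + 273.15 = 95.15 K.
For a reversible cycle Q_H/Q_C = T_H/T_C, so Q_H = Q_C·T_H/T_C = 1050 × 302.15/95.15 = 3330 W.

Q̇_H ≈ 3330 W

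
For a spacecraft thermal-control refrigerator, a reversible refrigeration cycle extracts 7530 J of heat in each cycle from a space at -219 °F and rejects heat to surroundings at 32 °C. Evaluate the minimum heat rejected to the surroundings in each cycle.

T_H = 32 °C → 32 + 273.15 = 305.15 K.
T_C = -219 °F → (-219 − 32) × 5/9 = -139.44 °C = 133.71 K.
For a reversible cycle Q_H/Q_C = T_H/T_C, so Q_H = Q_C·T_H/T_C = 7530 × 305.15/133.71 = 17200 J.

Q_H ≈ 17200 J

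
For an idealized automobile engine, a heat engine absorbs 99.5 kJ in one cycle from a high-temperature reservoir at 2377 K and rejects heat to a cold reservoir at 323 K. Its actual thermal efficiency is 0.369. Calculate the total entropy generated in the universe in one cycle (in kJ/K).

ΔS_univ ≈ 0.1525 kJ/K

W = η·Q_H = 0.369 × 99.5 = 36.72 kJ, so Q_C = Q_H − W = 62.78 kJ.
The hot reservoir loses entropy Q_H/T_H = 99.5/2377.00 = 0.04186 kJ/K; the cold reservoir gains Q_C/T_C = 62.78/323.00 = 0.1944 kJ/K.
ΔS_univ = −Q_H/T_H + Q_C/T_C = 0.1525 kJ/K (> 0, since η = 0.369 < η_Carnot = 0.864).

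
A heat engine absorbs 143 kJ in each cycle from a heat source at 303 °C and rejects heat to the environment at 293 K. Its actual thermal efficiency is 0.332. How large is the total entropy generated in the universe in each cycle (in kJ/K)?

ΔS_univ ≈ 0.0778 kJ/K

T_H = 303 °C → 303 + 273.15 = 576.15 K.
W = η·Q_H = 0.332 × 143 = 47.48 kJ, so Q_C = Q_H − W = 95.52 kJ.
The hot reservoir loses entropy Q_H/T_H = 143/576.15 = 0.2482 kJ/K; the cold reservoir gains Q_C/T_C = 95.52/293.00 = 0.3260 kJ/K.
ΔS_univ = −Q_H/T_H + Q_C/T_C = 0.0778 kJ/K (> 0, since η = 0.332 < η_Carnot = 0.491).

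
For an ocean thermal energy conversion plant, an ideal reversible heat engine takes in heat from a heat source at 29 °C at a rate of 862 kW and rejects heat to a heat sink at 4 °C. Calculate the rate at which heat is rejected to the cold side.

T_H = 29 °C → 29 + 273.15 = 302.15 K.
T_C = 4 °C → 4 + 273.15 = 277.15 K.
η_rev = 1 − T_C/T_H = 1 − 277.15/302.15 = 0.0827.
For a reversible cycle Q_C/Q_H = T_C/T_H, so Q_C = 862 × 277.15/302.15 = 790.7 kW.

Q̇_C ≈ 790.7 kW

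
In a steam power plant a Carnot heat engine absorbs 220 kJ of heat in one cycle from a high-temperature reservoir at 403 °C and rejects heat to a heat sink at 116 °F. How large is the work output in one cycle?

W ≈ 116 kJ

T_H = 403 °C → 403 + 273.15 = 676.15 K.
T_C = 116 °F → (116 − 32) × 5/9 = 46.67 °C = 319.82 K.
Since the cycle is reversible, η = 1 − T_C/T_H = 1 − 319.82/676.15 = 0.5270.
W = η·Q_H = 0.5270 × 220 = 116 kJ.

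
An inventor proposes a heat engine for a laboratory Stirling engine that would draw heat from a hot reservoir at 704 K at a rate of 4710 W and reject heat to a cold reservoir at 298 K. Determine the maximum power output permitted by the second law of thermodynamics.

Ẇ_max ≈ 2720 W

The second-law ceiling is the Carnot efficiency, η_max = 1 − T_C/T_H = 1 − 298.00/704.00 = 0.5767.
W_max = η_max · Q_H = 0.5767 × 4710 = 2720 W.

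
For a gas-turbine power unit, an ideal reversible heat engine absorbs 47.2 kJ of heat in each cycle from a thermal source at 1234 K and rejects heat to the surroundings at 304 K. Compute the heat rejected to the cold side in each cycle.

Q_C ≈ 11.6 kJ

Carnot efficiency: η = 1 − T_C/T_H = 1 − 304.00/1234.00 = 0.7536.
For a reversible cycle Q_C/Q_H = T_C/T_H, so Q_C = 47.2 × 304.00/1234.00 = 11.6 kJ.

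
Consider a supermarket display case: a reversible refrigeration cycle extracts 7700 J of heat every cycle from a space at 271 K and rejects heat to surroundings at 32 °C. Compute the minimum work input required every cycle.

W_in ≈ 970.3 J

T_H = 32 °C → 32 + 273.15 = 305.15 K.
Carnot COP: COP_R = T_C/(T_H − T_C) = 271.00/34.15 = 7.9356.
W = Q_C/COP_R = 7700/7.9356 = 970.3 J.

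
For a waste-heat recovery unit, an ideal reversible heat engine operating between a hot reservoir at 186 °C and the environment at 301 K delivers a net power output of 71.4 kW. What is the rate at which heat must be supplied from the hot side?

Q̇_H ≈ 207.3 kW

T_H = 186 °C → 186 + 273.15 = 459.15 K.
For a reversible engine, η = 1 − T_C/T_H = 1 − 301.00/459.15 = 0.3444.
Q_H = W/η = 71.4/0.3444 = 207.3 kW.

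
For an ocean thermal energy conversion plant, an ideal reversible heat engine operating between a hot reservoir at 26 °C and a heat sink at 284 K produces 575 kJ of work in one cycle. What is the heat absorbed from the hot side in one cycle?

Q_H ≈ 11350 kJ

T_H = 26 °C → 26 + 273.15 = 299.15 K.
For a reversible engine, η = 1 − T_C/T_H = 1 − 284.00/299.15 = 0.0506.
Q_H = W/η = 575/0.0506 = 11350 kJ.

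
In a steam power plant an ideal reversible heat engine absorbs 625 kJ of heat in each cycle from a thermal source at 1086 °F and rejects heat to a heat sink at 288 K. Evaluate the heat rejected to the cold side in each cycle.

T_H = 1086 °F → (1086 − 32) × 5/9 = 585.56 °C = 858.71 K.
The Carnot efficiency is η = 1 − T_C/T_H = 1 − 288.00/858.71 = 0.6646.
For a reversible cycle Q_C/Q_H = T_C/T_H, so Q_C = 625 × 288.00/858.71 = 209.6 kJ.

Q_C ≈ 209.6 kJ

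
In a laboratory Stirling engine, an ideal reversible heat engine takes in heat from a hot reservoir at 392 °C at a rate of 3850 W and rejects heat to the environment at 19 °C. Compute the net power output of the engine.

T_H = 392 °C → 392 + 273.15 = 665.15 K.
T_C = 19 °C → 19 + 273.15 = 292.15 K.
η_rev = 1 − T_C/T_H = 1 − 292.15/665.15 = 0.5608.
W = η·Q_H = 0.5608 × 3850 = 2159 W.

Ẇ ≈ 2159 W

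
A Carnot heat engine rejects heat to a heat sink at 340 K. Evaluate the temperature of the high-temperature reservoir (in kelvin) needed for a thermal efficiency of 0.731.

From η = 1 − T_C/T_H, solving for T_H gives T_H = T_C/(1 − η) = 340.00/(1 − 0.731) = 1264 K.

T_H ≈ 1264 K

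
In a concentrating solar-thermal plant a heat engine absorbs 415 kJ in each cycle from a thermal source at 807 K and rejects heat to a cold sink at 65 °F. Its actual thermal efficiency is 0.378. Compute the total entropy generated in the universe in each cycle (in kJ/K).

ΔS_univ ≈ 0.371 kJ/K

T_C = 65 °F → (65 − 32) × 5/9 = 18.33 °C = 291.48 K.
W = η·Q_H = 0.378 × 415 = 156.9 kJ, so Q_C = Q_H − W = 258.1 kJ.
Reservoir entropy changes: ΔS_H = −Q_H/T_H = −415/807.00 = -0.5143 kJ/K and ΔS_C = +Q_C/T_C = 258.1/291.48 = 0.8856 kJ/K.
ΔS_univ = −Q_H/T_H + Q_C/T_C = 0.371 kJ/K (> 0, since η = 0.378 < η_Carnot = 0.639).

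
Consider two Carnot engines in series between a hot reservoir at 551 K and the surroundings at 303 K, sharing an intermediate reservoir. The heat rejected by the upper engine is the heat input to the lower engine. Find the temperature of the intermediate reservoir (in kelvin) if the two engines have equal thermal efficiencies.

T_m ≈ 409 K

Equal efficiencies require 1 − T_m/T_H = 1 − T_C/T_m, i.e. T_m/T_H = T_C/T_m, so T_m = √(T_H·T_C) = √(551.00 × 303.00) = 409 K.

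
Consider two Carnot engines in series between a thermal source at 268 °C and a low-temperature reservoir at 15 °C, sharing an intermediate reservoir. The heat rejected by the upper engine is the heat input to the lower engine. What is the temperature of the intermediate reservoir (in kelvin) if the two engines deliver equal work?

T_H = 268 °C → 268 + 273.15 = 541.15 K.
T_C = 15 °C → 15 + 273.15 = 288.15 K.
For reversible stages Q_m = Q_H·(T_m/T_H). Setting W₁ = Q_H(1 − T_m/T_H) equal to W₂ = Q_m(1 − T_C/T_m) = Q_H·(T_m − T_C)/T_H gives T_H − T_m = T_m − T_C, so T_m = (T_H + T_C)/2 = (541.15 + 288.15)/2 = 415 K.

T_m ≈ 415 K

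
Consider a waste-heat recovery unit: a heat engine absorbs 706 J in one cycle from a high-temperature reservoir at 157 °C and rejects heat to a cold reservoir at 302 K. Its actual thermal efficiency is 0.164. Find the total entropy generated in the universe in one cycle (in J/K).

ΔS_univ ≈ 0.313 J/K

T_H = 157 °C → 157 + 273.15 = 430.15 K.
W = η·Q_H = 0.164 × 706 = 115.8 J, so Q_C = Q_H − W = 590.2 J.
Reservoir entropy changes: ΔS_H = −Q_H/T_H = −706/430.15 = -1.641 J/K and ΔS_C = +Q_C/T_C = 590.2/302.00 = 1.954 J/K.
ΔS_univ = −Q_H/T_H + Q_C/T_C = 0.313 J/K (> 0, since η = 0.164 < η_Carnot = 0.298).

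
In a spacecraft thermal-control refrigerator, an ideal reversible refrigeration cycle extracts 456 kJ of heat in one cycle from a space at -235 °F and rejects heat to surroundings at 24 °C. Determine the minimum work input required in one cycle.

W_in ≈ 630 kJ

T_H = 24 °C → 24 + 273.15 = 297.15 K.
T_C = -235 °F → (-235 − 32) × 5/9 = -148.33 °C = 124.82 K.
Carnot COP: COP_R = T_C/(T_H − T_C) = 124.82/172.33 = 0.7243.
W = Q_C/COP_R = 456/0.7243 = 630 kJ.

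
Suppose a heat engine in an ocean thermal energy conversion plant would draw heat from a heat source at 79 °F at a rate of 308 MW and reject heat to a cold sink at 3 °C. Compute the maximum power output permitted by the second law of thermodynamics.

T_H = 79 °F → (79 − 32) × 5/9 = 26.11 °C = 299.26 K.
T_C = 3 °C → 3 + 273.15 = 276.15 K.
The second-law ceiling is the Carnot efficiency, η_max = 1 − T_C/T_H = 1 − 276.15/299.26 = 0.0772.
W_max = η_max · Q_H = 0.0772 × 308 = 23.8 MW.

Ẇ_max ≈ 23.8 MW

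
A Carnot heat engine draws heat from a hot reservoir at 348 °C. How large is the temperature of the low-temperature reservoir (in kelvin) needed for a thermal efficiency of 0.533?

T_C ≈ 290.1 K

T_H = 348 °C → 348 + 273.15 = 621.15 K.
From η = 1 − T_C/T_H, T_C = T_H·(1 − η) = 621.15 × (1 − 0.533) = 290.1 K.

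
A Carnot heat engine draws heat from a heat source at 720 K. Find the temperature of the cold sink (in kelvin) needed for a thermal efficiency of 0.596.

From η = 1 − T_C/T_H, T_C = T_H·(1 − η) = 720.00 × (1 − 0.596) = 291 K.

T_C ≈ 291 K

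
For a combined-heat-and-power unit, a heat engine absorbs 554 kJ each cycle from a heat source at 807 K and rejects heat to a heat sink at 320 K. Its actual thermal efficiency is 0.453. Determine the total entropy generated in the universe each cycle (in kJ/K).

W = η·Q_H = 0.453 × 554 = 251.0 kJ, so Q_C = Q_H − W = 303.0 kJ.
Reservoir entropy changes: ΔS_H = −Q_H/T_H = −554/807.00 = -0.6865 kJ/K and ΔS_C = +Q_C/T_C = 303.0/320.00 = 0.9470 kJ/K.
ΔS_univ = −Q_H/T_H + Q_C/T_C = 0.2605 kJ/K (> 0, since η = 0.453 < η_Carnot = 0.603).

ΔS_univ ≈ 0.2605 kJ/K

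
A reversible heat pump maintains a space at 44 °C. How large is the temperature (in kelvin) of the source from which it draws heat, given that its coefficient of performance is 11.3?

T_H = 44 °C → 44 + 273.15 = 317.15 K.
COP_HP = T_H/(T_H − T_C) ⇒ T_C = T_H·(COP_HP − 1)/COP_HP = 317.15 × (11.3 − 1)/11.3 = 289 K.

T_C ≈ 289 K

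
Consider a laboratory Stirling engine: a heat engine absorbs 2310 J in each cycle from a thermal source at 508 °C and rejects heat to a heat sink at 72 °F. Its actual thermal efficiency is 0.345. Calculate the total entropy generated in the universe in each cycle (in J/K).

T_H = 508 °C → 508 + 273.15 = 781.15 K.
T_C = 72 °F → (72 − 32) × 5/9 = 22.22 °C = 295.37 K.
W = η·Q_H = 0.345 × 2310 = 796.9 J, so Q_C = Q_H − W = 1513 J.
Entropy balance on the reservoirs: −Q_H/T_H = -2.957 J/K, +Q_C/T_C = 5.123 J/K.
ΔS_univ = −Q_H/T_H + Q_C/T_C = 2.17 J/K (> 0, since η = 0.345 < η_Carnot = 0.622).

ΔS_univ ≈ 2.17 J/K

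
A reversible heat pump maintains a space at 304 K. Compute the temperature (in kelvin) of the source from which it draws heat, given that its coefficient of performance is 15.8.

COP_HP = T_H/(T_H − T_C) ⇒ T_C = T_H·(COP_HP − 1)/COP_HP = 304.00 × (15.8 − 1)/15.8 = 284.8 K.

T_C ≈ 284.8 K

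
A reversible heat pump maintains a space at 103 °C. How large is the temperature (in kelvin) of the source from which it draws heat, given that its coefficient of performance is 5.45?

T_C ≈ 307.1 K

T_H = 103 °C → 103 + 273.15 = 376.15 K.
COP_HP = T_H/(T_H − T_C) ⇒ T_C = T_H·(COP_HP − 1)/COP_HP = 376.15 × (5.45 − 1)/5.45 = 307.1 K.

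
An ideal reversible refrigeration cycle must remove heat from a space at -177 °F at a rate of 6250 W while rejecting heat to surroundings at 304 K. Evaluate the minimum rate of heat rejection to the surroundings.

Q̇_H ≈ 12100 W

T_C = -177 °F → (-177 − 32) × 5/9 = -116.11 °C = 157.04 K.
For a reversible cycle Q_H/Q_C = T_H/T_C, so Q_H = Q_C·T_H/T_C = 6250 × 304.00/157.04 = 12100 W.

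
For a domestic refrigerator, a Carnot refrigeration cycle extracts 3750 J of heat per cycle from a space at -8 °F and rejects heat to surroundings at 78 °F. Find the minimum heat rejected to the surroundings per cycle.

Q_H ≈ 4460 J

T_H = 78 °F → (78 − 32) × 5/9 = 25.56 °C = 298.71 K.
T_C = -8 °F → (-8 − 32) × 5/9 = -22.22 °C = 250.93 K.
For a reversible cycle Q_H/Q_C = T_H/T_C, so Q_H = Q_C·T_H/T_C = 3750 × 298.71/250.93 = 4460 J.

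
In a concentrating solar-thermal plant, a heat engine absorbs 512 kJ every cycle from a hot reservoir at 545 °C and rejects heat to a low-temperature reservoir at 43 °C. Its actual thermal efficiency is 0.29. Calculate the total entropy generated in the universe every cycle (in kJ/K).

ΔS_univ ≈ 0.524 kJ/K

T_H = 545 °C → 545 + 273.15 = 818.15 K.
T_C = 43 °C → 43 + 273.15 = 316.15 K.
W = η·Q_H = 0.29 × 512 = 148.5 kJ, so Q_C = Q_H − W = 363.5 kJ.
The hot reservoir loses entropy Q_H/T_H = 512/818.15 = 0.6258 kJ/K; the cold reservoir gains Q_C/T_C = 363.5/316.15 = 1.150 kJ/K.
ΔS_univ = −Q_H/T_H + Q_C/T_C = 0.524 kJ/K (> 0, since η = 0.29 < η_Carnot = 0.614).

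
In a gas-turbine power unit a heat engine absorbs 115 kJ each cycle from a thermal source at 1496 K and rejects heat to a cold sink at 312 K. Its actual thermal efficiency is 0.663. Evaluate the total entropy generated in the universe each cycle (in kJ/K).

ΔS_univ ≈ 0.0473 kJ/K

W = η·Q_H = 0.663 × 115 = 76.25 kJ, so Q_C = Q_H − W = 38.75 kJ.
Entropy balance on the reservoirs: −Q_H/T_H = -0.07687 kJ/K, +Q_C/T_C = 0.1242 kJ/K.
ΔS_univ = −Q_H/T_H + Q_C/T_C = 0.0473 kJ/K (> 0, since η = 0.663 < η_Carnot = 0.791).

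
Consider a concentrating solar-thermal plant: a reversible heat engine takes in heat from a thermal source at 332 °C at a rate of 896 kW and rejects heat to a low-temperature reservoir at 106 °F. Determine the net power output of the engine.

T_H = 332 °C → 332 + 273.15 = 605.15 K.
T_C = 106 °F → (106 − 32) × 5/9 = 41.11 °C = 314.26 K.
Since the cycle is reversible, η = 1 − T_C/T_H = 1 − 314.26/605.15 = 0.4807.
W = η·Q_H = 0.4807 × 896 = 431 kW.

Ẇ ≈ 431 kW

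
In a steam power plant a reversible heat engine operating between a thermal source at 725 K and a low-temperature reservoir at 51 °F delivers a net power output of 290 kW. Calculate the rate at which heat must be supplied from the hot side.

T_C = 51 °F → (51 − 32) × 5/9 = 10.56 °C = 283.71 K.
The Carnot efficiency is η = 1 − T_C/T_H = 1 − 283.71/725.00 = 0.6087.
Q_H = W/η = 290/0.6087 = 476 kW.

Q̇_H ≈ 476 kW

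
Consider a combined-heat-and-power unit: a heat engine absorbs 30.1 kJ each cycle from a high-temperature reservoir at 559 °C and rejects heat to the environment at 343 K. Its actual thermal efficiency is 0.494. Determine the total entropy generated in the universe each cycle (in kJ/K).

ΔS_univ ≈ 0.00823 kJ/K

T_H = 559 °C → 559 + 273.15 = 832.15 K.
W = η·Q_H = 0.494 × 30.1 = 14.87 kJ, so Q_C = Q_H − W = 15.23 kJ.
Reservoir entropy changes: ΔS_H = −Q_H/T_H = −30.1/832.15 = -0.03617 kJ/K and ΔS_C = +Q_C/T_C = 15.23/343.00 = 0.04440 kJ/K.
ΔS_univ = −Q_H/T_H + Q_C/T_C = 0.00823 kJ/K (> 0, since η = 0.494 < η_Carnot = 0.588).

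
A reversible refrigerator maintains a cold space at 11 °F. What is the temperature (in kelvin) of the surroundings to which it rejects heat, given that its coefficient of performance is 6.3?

T_C = 11 °F → (11 − 32) × 5/9 = -11.67 °C = 261.48 K.
COP_R = T_C/(T_H − T_C) ⇒ T_H = T_C·(1 + 1/COP_R) = 261.48 × (1 + 1/6.3) = 303 K.

T_H ≈ 303 K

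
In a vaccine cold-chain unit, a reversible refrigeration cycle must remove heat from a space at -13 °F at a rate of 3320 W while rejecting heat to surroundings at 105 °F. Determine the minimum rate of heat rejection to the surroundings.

Q̇_H ≈ 4200 W

T_H = 105 °F → (105 − 32) × 5/9 = 40.56 °C = 313.71 K.
T_C = -13 °F → (-13 − 32) × 5/9 = -25.00 °C = 248.15 K.
For a reversible cycle Q_H/Q_C = T_H/T_C, so Q_H = Q_C·T_H/T_C = 3320 × 313.71/248.15 = 4200 W.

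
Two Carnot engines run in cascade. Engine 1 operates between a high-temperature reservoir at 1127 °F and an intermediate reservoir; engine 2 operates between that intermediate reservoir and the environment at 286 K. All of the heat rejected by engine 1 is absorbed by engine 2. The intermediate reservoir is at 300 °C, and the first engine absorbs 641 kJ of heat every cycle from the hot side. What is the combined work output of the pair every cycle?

T_H = 1127 °F → (1127 − 32) × 5/9 = 608.33 °C = 881.48 K.
Two reversible stages in series are equivalent to a single Carnot engine between T_H and T_C, so η_total = 1 − T_C/T_H = 1 − 286.00/881.48 = 0.6755.
W_total = η_total · Q_H = 0.6755 × 641 = 433 kJ.

W_total ≈ 433 kJ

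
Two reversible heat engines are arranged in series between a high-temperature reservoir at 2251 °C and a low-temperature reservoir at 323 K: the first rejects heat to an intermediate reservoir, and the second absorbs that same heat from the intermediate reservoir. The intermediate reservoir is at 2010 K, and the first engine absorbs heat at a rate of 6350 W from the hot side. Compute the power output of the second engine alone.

T_H = 2251 °C → 2251 + 273.15 = 2524.15 K.
Heat entering the second stage: Q_m = Q_H·(T_m/T_H) = 6350 × 2010.00/2524.15 = 5060 W.
Second-stage efficiency η₂ = 1 − T_C/T_m = 1 − 323.00/2010.00 = 0.8393, so W₂ = η₂·Q_m = 4240 W.

Ẇ₂ ≈ 4240 W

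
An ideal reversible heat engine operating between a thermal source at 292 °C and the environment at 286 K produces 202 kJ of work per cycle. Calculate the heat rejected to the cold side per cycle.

T_H = 292 °C → 292 + 273.15 = 565.15 K.
η_rev = 1 − T_C/T_H = 1 − 286.00/565.15 = 0.4939.
Since Q_C/Q_H = T_C/T_H and Q_H = W/η, Q_C = W·T_C/(T_H − T_C) = 202 × 286.00/279.15 = 207 kJ.

Q_C ≈ 207 kJ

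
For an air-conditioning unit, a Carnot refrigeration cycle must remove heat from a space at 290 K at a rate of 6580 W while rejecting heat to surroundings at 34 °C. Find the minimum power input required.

Ẇ_in ≈ 389 W

T_H = 34 °C → 34 + 273.15 = 307.15 K.
Carnot COP: COP_R = T_C/(T_H − T_C) = 290.00/17.15 = 16.9096.
W = Q_C/COP_R = 6580/16.9096 = 389 W.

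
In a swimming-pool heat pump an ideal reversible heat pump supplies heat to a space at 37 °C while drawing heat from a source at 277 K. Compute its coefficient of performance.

T_H = 37 °C → 37 + 273.15 = 310.15 K.
For a reversible heat pump, COP_HP = T_H/(T_H − T_C) = 310.15/(310.15 − 277.00) = 9.36.

COP_HP ≈ 9.36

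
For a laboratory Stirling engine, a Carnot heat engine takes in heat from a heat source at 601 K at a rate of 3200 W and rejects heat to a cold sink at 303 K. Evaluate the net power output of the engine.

Ẇ ≈ 1587 W

Since the cycle is reversible, η = 1 − T_C/T_H = 1 − 303.00/601.00 = 0.4958.
W = η·Q_H = 0.4958 × 3200 = 1587 W.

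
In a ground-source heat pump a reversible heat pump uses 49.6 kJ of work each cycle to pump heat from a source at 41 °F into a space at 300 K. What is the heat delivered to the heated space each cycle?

T_C = 41 °F → (41 − 32) × 5/9 = 5.00 °C = 278.15 K.
The Carnot heat-pump COP is COP_HP = T_H/(T_H − T_C) = 300.00/21.85 = 13.7300.
Q_H = COP_HP · W = 13.7300 × 49.6 = 681 kJ.

Q_H ≈ 681 kJ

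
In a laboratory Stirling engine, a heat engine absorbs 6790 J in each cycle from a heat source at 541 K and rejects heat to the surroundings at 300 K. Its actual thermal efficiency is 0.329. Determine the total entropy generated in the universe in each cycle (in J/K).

W = η·Q_H = 0.329 × 6790 = 2234 J, so Q_C = Q_H − W = 4556 J.
Entropy balance on the reservoirs: −Q_H/T_H = -12.55 J/K, +Q_C/T_C = 15.19 J/K.
ΔS_univ = −Q_H/T_H + Q_C/T_C = 2.64 J/K (> 0, since η = 0.329 < η_Carnot = 0.445).

ΔS_univ ≈ 2.64 J/K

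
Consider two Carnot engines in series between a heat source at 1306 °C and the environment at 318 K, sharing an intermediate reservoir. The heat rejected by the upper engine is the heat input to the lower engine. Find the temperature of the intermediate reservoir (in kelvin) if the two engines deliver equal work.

T_m ≈ 949 K

T_H = 1306 °C → 1306 + 273.15 = 1579.15 K.
For reversible stages Q_m = Q_H·(T_m/T_H). Setting W₁ = Q_H(1 − T_m/T_H) equal to W₂ = Q_m(1 − T_C/T_m) = Q_H·(T_m − T_C)/T_H gives T_H − T_m = T_m − T_C, so T_m = (T_H + T_C)/2 = (1579.15 + 318.00)/2 = 949 K.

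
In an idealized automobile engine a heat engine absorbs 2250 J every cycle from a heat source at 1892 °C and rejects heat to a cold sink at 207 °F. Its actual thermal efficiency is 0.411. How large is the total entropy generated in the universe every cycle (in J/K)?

T_H = 1892 °C → 1892 + 273.15 = 2165.15 K.
T_C = 207 °F → (207 − 32) × 5/9 = 97.22 °C = 370.37 K.
W = η·Q_H = 0.411 × 2250 = 924.8 J, so Q_C = Q_H − W = 1325 J.
Reservoir entropy changes: ΔS_H = −Q_H/T_H = −2250/2165.15 = -1.039 J/K and ΔS_C = +Q_C/T_C = 1325/370.37 = 3.578 J/K.
ΔS_univ = −Q_H/T_H + Q_C/T_C = 2.54 J/K (> 0, since η = 0.411 < η_Carnot = 0.829).

ΔS_univ ≈ 2.54 J/K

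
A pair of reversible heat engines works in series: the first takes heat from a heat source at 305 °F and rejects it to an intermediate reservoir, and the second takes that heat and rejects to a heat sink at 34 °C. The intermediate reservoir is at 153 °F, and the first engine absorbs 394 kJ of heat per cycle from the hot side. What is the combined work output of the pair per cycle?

T_H = 305 °F → (305 − 32) × 5/9 = 151.67 °C = 424.82 K.
T_C = 34 °C → 34 + 273.15 = 307.15 K.
Two reversible stages in series are equivalent to a single Carnot engine between T_H and T_C, so η_total = 1 − T_C/T_H = 1 − 307.15/424.82 = 0.2770.
W_total = η_total · Q_H = 0.2770 × 394 = 109 kJ.

W_total ≈ 109 kJ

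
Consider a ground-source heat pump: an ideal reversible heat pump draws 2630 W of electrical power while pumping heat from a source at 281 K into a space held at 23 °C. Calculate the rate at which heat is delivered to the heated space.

Q̇_H ≈ 51400 W

T_H = 23 °C → 23 + 273.15 = 296.15 K.
Reversible heating COP: COP_HP = T_H/(T_H − T_C) = 296.15/15.15 = 19.5479.
Q_H = COP_HP · W = 19.5479 × 2630 = 51400 W.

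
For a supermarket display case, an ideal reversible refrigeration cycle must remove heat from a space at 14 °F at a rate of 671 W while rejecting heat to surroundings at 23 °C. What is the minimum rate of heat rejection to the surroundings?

T_H = 23 °C → 23 + 273.15 = 296.15 K.
T_C = 14 °F → (14 − 32) × 5/9 = -10.00 °C = 263.15 K.
For a reversible cycle Q_H/Q_C = T_H/T_C, so Q_H = Q_C·T_H/T_C = 671 × 296.15/263.15 = 755 W.

Q̇_H ≈ 755 W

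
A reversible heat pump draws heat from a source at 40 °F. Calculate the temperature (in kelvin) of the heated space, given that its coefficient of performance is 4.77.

T_H ≈ 351 K

T_C = 40 °F → (40 − 32) × 5/9 = 4.44 °C = 277.59 K.
COP_HP = T_H/(T_H − T_C) ⇒ T_H = T_C·COP_HP/(COP_HP − 1) = 277.59 × 4.77/(4.77 − 1) = 351 K.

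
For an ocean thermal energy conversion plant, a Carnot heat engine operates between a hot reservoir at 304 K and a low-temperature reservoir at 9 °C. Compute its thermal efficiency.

T_C = 9 °C → 9 + 273.15 = 282.15 K.
Since the cycle is reversible, η = 1 − T_C/T_H = 1 − 282.15/304.00 = 0.0719.

η ≈ 0.0719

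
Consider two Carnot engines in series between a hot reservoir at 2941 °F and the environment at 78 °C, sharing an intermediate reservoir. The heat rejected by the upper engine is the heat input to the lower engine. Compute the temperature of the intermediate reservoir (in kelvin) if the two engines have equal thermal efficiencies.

T_m ≈ 815 K

T_H = 2941 °F → (2941 − 32) × 5/9 = 1616.11 °C = 1889.26 K.
T_C = 78 °C → 78 + 273.15 = 351.15 K.
Equal efficiencies require 1 − T_m/T_H = 1 − T_C/T_m, i.e. T_m/T_H = T_C/T_m, so T_m = √(T_H·T_C) = √(1889.26 × 351.15) = 815 K.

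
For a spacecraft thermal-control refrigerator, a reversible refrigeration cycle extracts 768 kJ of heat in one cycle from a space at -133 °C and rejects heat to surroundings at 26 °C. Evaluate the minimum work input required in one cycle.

W_in ≈ 871 kJ

T_H = 26 °C → 26 + 273.15 = 299.15 K.
T_C = -133 °C → -133 + 273.15 = 140.15 K.
COP_R = T_C/(T_H − T_C) = 140.15/159.00 = 0.8814.
W = Q_C/COP_R = 768/0.8814 = 871 kJ.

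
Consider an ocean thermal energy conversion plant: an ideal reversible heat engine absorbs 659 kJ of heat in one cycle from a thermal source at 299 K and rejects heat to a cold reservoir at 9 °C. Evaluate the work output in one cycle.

T_C = 9 °C → 9 + 273.15 = 282.15 K.
η_rev = 1 − T_C/T_H = 1 − 282.15/299.00 = 0.0564.
W = η·Q_H = 0.0564 × 659 = 37.1 kJ.

W ≈ 37.1 kJ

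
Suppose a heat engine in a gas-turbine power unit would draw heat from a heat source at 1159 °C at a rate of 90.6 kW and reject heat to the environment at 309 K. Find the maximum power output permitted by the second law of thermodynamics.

T_H = 1159 °C → 1159 + 273.15 = 1432.15 K.
By the Carnot theorem, η_max = 1 − T_C/T_H = 1 − 309.00/1432.15 = 0.7842.
W_max = η_max · Q_H = 0.7842 × 90.6 = 71.1 kW.

Ẇ_max ≈ 71.1 kW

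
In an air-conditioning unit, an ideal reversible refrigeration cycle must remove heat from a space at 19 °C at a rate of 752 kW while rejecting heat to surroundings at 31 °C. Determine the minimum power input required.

T_H = 31 °C → 31 + 273.15 = 304.15 K.
T_C = 19 °C → 19 + 273.15 = 292.15 K.
For a reversible refrigerator, COP_R = T_C/(T_H − T_C) = 292.15/12.00 = 24.3458.
W = Q_C/COP_R = 752/24.3458 = 30.9 kW.

Ẇ_in ≈ 30.9 kW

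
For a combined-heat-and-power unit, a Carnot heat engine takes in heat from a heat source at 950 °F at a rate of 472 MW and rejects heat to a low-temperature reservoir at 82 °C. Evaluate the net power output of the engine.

T_H = 950 °F → (950 − 32) × 5/9 = 510.00 °C = 783.15 K.
T_C = 82 °C → 82 + 273.15 = 355.15 K.
Carnot efficiency: η = 1 − T_C/T_H = 1 − 355.15/783.15 = 0.5465.
W = η·Q_H = 0.5465 × 472 = 258.0 MW.

Ẇ ≈ 258.0 MW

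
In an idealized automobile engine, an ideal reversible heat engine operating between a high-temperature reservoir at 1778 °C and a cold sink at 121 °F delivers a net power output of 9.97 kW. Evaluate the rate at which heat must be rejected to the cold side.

Q̇_C ≈ 1.86 kW

T_H = 1778 °C → 1778 + 273.15 = 2051.15 K.
T_C = 121 °F → (121 − 32) × 5/9 = 49.44 °C = 322.59 K.
Since the cycle is reversible, η = 1 − T_C/T_H = 1 − 322.59/2051.15 = 0.8427.
Since Q_C/Q_H = T_C/T_H and Q_H = W/η, Q_C = W·T_C/(T_H − T_C) = 9.97 × 322.59/1728.56 = 1.86 kW.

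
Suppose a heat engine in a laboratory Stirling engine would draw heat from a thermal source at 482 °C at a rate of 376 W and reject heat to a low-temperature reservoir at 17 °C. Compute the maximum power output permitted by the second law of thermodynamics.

Ẇ_max ≈ 232 W

T_H = 482 °C → 482 + 273.15 = 755.15 K.
T_C = 17 °C → 17 + 273.15 = 290.15 K.
No engine can exceed the Carnot limit: η_max = 1 − T_C/T_H = 1 − 290.15/755.15 = 0.6158.
W_max = η_max · Q_H = 0.6158 × 376 = 232 W.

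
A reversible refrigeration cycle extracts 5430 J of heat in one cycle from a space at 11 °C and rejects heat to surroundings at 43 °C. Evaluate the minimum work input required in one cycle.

T_H = 43 °C → 43 + 273.15 = 316.15 K.
T_C = 11 °C → 11 + 273.15 = 284.15 K.
For a reversible refrigerator, COP_R = T_C/(T_H − T_C) = 284.15/32.00 = 8.8797.
W = Q_C/COP_R = 5430/8.8797 = 612 J.

W_in ≈ 612 J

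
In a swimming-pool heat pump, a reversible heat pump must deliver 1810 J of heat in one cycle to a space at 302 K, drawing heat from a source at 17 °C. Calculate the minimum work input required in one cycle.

T_C = 17 °C → 17 + 273.15 = 290.15 K.
Reversible heating COP: COP_HP = T_H/(T_H − T_C) = 302.00/11.85 = 25.4852.
W = Q_H/COP_HP = 1810/25.4852 = 71.0 J.

W_in ≈ 71.0 J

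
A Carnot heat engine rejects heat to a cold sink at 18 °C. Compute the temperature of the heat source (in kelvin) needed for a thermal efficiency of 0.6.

T_H ≈ 727.9 K

T_C = 18 °C → 18 + 273.15 = 291.15 K.
From η = 1 − T_C/T_H, solving for T_H gives T_H = T_C/(1 − η) = 291.15/(1 − 0.6) = 727.9 K.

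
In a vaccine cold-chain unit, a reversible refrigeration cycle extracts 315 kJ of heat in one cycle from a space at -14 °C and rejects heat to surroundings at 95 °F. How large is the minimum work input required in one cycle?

W_in ≈ 59.6 kJ

T_H = 95 °F → (95 − 32) × 5/9 = 35.00 °C = 308.15 K.
T_C = -14 °C → -14 + 273.15 = 259.15 K.
For a reversible refrigerator, COP_R = T_C/(T_H − T_C) = 259.15/49.00 = 5.2888.
W = Q_C/COP_R = 315/5.2888 = 59.6 kJ.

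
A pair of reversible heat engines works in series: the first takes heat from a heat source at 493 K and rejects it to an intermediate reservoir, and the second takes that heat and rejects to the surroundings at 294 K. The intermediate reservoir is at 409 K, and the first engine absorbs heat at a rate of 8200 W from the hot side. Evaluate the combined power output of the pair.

Two reversible stages in series are equivalent to a single Carnot engine between T_H and T_C, so η_total = 1 − T_C/T_H = 1 − 294.00/493.00 = 0.4037.
W_total = η_total · Q_H = 0.4037 × 8200 = 3310 W.

Ẇ_total ≈ 3310 W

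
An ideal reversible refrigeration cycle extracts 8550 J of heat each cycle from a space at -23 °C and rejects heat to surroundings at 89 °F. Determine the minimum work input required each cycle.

T_H = 89 °F → (89 − 32) × 5/9 = 31.67 °C = 304.82 K.
T_C = -23 °C → -23 + 273.15 = 250.15 K.
For a reversible refrigerator, COP_R = T_C/(T_H − T_C) = 250.15/54.67 = 4.5759.
W = Q_C/COP_R = 8550/4.5759 = 1870 J.

W_in ≈ 1870 J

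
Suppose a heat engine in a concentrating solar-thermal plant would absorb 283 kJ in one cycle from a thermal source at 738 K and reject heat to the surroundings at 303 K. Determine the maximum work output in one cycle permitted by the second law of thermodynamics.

The second-law ceiling is the Carnot efficiency, η_max = 1 − T_C/T_H = 1 − 303.00/738.00 = 0.5894.
W_max = η_max · Q_H = 0.5894 × 283 = 167 kJ.

W_max ≈ 167 kJ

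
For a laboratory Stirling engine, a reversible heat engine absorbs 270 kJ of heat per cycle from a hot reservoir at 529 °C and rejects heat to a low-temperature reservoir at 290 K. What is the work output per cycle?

W ≈ 172.4 kJ

T_H = 529 °C → 529 + 273.15 = 802.15 K.
Carnot efficiency: η = 1 − T_C/T_H = 1 − 290.00/802.15 = 0.6385.
W = η·Q_H = 0.6385 × 270 = 172.4 kJ.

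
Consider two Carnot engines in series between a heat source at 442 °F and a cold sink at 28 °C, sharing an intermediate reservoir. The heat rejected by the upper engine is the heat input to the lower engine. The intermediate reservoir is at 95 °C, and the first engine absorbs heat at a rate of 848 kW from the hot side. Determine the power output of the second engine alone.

T_H = 442 °F → (442 − 32) × 5/9 = 227.78 °C = 500.93 K.
T_C = 28 °C → 28 + 273.15 = 301.15 K.
T_m = 95 °C → 95 + 273.15 = 368.15 K.
Heat entering the second stage: Q_m = Q_H·(T_m/T_H) = 848 × 368.15/500.93 = 623 kW.
Second-stage efficiency η₂ = 1 − T_C/T_m = 1 − 301.15/368.15 = 0.1820, so W₂ = η₂·Q_m = 113 kW.

Ẇ₂ ≈ 113 kW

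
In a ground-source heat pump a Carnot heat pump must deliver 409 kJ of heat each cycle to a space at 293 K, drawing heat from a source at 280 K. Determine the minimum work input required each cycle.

W_in ≈ 18.1 kJ

COP_HP = T_H/(T_H − T_C) = 293.00/13.00 = 22.5385.
W = Q_H/COP_HP = 409/22.5385 = 18.1 kJ.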